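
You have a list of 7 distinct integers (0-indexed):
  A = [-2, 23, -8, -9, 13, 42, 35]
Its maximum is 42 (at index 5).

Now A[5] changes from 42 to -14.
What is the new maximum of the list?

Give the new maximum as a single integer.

Old max = 42 (at index 5)
Change: A[5] 42 -> -14
Changed element WAS the max -> may need rescan.
  Max of remaining elements: 35
  New max = max(-14, 35) = 35

Answer: 35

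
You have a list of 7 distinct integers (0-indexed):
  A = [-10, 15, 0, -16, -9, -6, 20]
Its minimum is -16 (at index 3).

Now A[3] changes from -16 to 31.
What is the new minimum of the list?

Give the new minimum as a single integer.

Old min = -16 (at index 3)
Change: A[3] -16 -> 31
Changed element WAS the min. Need to check: is 31 still <= all others?
  Min of remaining elements: -10
  New min = min(31, -10) = -10

Answer: -10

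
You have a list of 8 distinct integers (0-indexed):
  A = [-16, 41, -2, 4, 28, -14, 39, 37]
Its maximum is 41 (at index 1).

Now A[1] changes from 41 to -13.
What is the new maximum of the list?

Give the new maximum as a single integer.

Answer: 39

Derivation:
Old max = 41 (at index 1)
Change: A[1] 41 -> -13
Changed element WAS the max -> may need rescan.
  Max of remaining elements: 39
  New max = max(-13, 39) = 39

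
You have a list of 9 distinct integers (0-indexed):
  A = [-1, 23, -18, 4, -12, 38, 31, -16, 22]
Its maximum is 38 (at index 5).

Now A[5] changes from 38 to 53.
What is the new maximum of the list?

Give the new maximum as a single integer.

Old max = 38 (at index 5)
Change: A[5] 38 -> 53
Changed element WAS the max -> may need rescan.
  Max of remaining elements: 31
  New max = max(53, 31) = 53

Answer: 53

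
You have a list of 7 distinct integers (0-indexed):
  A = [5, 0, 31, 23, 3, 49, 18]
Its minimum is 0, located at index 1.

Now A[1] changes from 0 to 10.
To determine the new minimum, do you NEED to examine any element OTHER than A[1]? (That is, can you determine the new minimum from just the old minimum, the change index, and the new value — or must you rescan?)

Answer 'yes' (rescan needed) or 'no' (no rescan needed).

Answer: yes

Derivation:
Old min = 0 at index 1
Change at index 1: 0 -> 10
Index 1 WAS the min and new value 10 > old min 0. Must rescan other elements to find the new min.
Needs rescan: yes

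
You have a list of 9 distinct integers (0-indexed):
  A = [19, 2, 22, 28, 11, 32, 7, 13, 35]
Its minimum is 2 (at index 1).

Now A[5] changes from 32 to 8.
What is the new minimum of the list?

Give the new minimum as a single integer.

Old min = 2 (at index 1)
Change: A[5] 32 -> 8
Changed element was NOT the old min.
  New min = min(old_min, new_val) = min(2, 8) = 2

Answer: 2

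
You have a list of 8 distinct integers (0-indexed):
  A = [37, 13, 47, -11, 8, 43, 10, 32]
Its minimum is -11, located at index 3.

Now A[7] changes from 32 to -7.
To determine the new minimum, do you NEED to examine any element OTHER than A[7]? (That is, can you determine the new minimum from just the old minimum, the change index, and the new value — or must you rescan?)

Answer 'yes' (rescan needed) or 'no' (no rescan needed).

Old min = -11 at index 3
Change at index 7: 32 -> -7
Index 7 was NOT the min. New min = min(-11, -7). No rescan of other elements needed.
Needs rescan: no

Answer: no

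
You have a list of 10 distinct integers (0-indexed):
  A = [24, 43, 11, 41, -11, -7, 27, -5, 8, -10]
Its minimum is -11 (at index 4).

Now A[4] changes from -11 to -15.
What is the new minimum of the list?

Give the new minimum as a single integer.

Answer: -15

Derivation:
Old min = -11 (at index 4)
Change: A[4] -11 -> -15
Changed element WAS the min. Need to check: is -15 still <= all others?
  Min of remaining elements: -10
  New min = min(-15, -10) = -15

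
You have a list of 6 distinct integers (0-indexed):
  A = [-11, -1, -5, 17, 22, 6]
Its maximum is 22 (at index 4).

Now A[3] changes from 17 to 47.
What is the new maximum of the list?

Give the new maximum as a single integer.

Old max = 22 (at index 4)
Change: A[3] 17 -> 47
Changed element was NOT the old max.
  New max = max(old_max, new_val) = max(22, 47) = 47

Answer: 47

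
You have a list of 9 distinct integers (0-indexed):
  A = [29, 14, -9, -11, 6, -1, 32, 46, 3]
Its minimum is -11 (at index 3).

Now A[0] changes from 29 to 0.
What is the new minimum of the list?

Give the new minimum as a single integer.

Answer: -11

Derivation:
Old min = -11 (at index 3)
Change: A[0] 29 -> 0
Changed element was NOT the old min.
  New min = min(old_min, new_val) = min(-11, 0) = -11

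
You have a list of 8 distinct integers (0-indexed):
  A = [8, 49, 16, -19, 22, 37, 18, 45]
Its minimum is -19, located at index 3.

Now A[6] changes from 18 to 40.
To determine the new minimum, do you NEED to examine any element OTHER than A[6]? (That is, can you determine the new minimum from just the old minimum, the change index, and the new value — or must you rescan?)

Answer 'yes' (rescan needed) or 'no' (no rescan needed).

Answer: no

Derivation:
Old min = -19 at index 3
Change at index 6: 18 -> 40
Index 6 was NOT the min. New min = min(-19, 40). No rescan of other elements needed.
Needs rescan: no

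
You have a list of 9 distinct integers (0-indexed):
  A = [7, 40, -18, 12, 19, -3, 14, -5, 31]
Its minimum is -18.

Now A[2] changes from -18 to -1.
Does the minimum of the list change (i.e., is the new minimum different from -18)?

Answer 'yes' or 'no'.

Answer: yes

Derivation:
Old min = -18
Change: A[2] -18 -> -1
Changed element was the min; new min must be rechecked.
New min = -5; changed? yes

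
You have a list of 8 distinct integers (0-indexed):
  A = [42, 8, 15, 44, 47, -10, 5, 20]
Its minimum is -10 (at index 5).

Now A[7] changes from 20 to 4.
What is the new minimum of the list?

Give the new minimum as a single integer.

Old min = -10 (at index 5)
Change: A[7] 20 -> 4
Changed element was NOT the old min.
  New min = min(old_min, new_val) = min(-10, 4) = -10

Answer: -10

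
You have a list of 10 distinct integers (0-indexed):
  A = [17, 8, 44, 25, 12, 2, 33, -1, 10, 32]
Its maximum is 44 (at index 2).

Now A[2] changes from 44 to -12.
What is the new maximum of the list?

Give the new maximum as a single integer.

Old max = 44 (at index 2)
Change: A[2] 44 -> -12
Changed element WAS the max -> may need rescan.
  Max of remaining elements: 33
  New max = max(-12, 33) = 33

Answer: 33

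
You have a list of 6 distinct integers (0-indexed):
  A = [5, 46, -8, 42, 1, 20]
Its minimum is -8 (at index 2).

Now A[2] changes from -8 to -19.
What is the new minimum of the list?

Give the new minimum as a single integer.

Old min = -8 (at index 2)
Change: A[2] -8 -> -19
Changed element WAS the min. Need to check: is -19 still <= all others?
  Min of remaining elements: 1
  New min = min(-19, 1) = -19

Answer: -19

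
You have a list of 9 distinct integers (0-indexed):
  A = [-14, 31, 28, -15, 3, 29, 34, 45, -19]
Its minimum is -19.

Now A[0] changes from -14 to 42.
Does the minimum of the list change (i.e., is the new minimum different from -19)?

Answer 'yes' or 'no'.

Answer: no

Derivation:
Old min = -19
Change: A[0] -14 -> 42
Changed element was NOT the min; min changes only if 42 < -19.
New min = -19; changed? no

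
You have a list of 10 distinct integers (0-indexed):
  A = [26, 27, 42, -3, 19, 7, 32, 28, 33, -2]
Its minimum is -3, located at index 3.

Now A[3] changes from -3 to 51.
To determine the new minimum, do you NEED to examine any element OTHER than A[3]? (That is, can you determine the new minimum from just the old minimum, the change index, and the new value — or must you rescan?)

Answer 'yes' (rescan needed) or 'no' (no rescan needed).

Old min = -3 at index 3
Change at index 3: -3 -> 51
Index 3 WAS the min and new value 51 > old min -3. Must rescan other elements to find the new min.
Needs rescan: yes

Answer: yes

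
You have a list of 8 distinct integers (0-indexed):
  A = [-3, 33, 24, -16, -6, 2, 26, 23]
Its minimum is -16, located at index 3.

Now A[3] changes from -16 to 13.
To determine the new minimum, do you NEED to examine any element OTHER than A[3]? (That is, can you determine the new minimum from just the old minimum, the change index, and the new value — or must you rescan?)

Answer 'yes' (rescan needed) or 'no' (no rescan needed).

Old min = -16 at index 3
Change at index 3: -16 -> 13
Index 3 WAS the min and new value 13 > old min -16. Must rescan other elements to find the new min.
Needs rescan: yes

Answer: yes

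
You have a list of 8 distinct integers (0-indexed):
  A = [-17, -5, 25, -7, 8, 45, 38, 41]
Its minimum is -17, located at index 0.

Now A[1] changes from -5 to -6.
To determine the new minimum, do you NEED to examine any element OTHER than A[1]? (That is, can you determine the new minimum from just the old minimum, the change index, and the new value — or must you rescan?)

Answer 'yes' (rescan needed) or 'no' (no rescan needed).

Answer: no

Derivation:
Old min = -17 at index 0
Change at index 1: -5 -> -6
Index 1 was NOT the min. New min = min(-17, -6). No rescan of other elements needed.
Needs rescan: no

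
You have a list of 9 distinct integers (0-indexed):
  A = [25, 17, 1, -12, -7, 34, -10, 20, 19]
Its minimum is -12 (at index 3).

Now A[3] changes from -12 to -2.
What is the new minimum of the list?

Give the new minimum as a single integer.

Old min = -12 (at index 3)
Change: A[3] -12 -> -2
Changed element WAS the min. Need to check: is -2 still <= all others?
  Min of remaining elements: -10
  New min = min(-2, -10) = -10

Answer: -10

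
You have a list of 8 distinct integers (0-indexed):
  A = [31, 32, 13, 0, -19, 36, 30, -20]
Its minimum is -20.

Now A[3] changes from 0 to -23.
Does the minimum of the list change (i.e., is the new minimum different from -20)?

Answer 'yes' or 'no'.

Old min = -20
Change: A[3] 0 -> -23
Changed element was NOT the min; min changes only if -23 < -20.
New min = -23; changed? yes

Answer: yes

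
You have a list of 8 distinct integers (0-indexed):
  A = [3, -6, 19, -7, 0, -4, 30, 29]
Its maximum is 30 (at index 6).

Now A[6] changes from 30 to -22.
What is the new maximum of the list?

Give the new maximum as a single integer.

Answer: 29

Derivation:
Old max = 30 (at index 6)
Change: A[6] 30 -> -22
Changed element WAS the max -> may need rescan.
  Max of remaining elements: 29
  New max = max(-22, 29) = 29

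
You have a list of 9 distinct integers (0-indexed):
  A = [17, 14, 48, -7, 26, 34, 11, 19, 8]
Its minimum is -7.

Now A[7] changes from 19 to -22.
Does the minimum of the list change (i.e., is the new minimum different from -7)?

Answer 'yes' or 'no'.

Old min = -7
Change: A[7] 19 -> -22
Changed element was NOT the min; min changes only if -22 < -7.
New min = -22; changed? yes

Answer: yes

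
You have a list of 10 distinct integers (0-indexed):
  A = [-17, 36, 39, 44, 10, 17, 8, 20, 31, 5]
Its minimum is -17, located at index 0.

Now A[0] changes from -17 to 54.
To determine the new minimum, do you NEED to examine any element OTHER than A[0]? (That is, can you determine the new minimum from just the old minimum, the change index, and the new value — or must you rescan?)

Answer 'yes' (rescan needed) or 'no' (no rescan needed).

Old min = -17 at index 0
Change at index 0: -17 -> 54
Index 0 WAS the min and new value 54 > old min -17. Must rescan other elements to find the new min.
Needs rescan: yes

Answer: yes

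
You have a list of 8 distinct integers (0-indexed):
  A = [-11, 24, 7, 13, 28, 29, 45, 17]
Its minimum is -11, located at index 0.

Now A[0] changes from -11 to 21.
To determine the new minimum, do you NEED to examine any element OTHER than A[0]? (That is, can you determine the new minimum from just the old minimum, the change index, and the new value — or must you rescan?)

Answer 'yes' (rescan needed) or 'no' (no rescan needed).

Answer: yes

Derivation:
Old min = -11 at index 0
Change at index 0: -11 -> 21
Index 0 WAS the min and new value 21 > old min -11. Must rescan other elements to find the new min.
Needs rescan: yes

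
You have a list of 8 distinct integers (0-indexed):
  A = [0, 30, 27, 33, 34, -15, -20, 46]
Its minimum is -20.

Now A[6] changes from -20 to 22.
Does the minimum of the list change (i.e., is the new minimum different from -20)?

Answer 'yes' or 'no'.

Old min = -20
Change: A[6] -20 -> 22
Changed element was the min; new min must be rechecked.
New min = -15; changed? yes

Answer: yes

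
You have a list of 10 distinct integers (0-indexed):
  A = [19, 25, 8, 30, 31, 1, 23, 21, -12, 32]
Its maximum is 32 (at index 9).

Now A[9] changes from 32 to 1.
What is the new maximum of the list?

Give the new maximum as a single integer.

Answer: 31

Derivation:
Old max = 32 (at index 9)
Change: A[9] 32 -> 1
Changed element WAS the max -> may need rescan.
  Max of remaining elements: 31
  New max = max(1, 31) = 31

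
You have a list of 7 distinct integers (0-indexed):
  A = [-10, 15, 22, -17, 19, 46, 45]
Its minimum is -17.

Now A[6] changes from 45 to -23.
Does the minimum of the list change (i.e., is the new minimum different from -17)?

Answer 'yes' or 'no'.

Answer: yes

Derivation:
Old min = -17
Change: A[6] 45 -> -23
Changed element was NOT the min; min changes only if -23 < -17.
New min = -23; changed? yes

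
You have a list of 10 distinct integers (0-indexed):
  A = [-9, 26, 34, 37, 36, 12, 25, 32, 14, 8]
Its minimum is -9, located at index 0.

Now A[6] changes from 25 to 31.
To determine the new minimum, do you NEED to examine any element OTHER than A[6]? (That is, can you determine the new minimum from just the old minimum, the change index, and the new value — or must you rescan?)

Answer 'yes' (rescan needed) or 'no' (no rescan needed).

Answer: no

Derivation:
Old min = -9 at index 0
Change at index 6: 25 -> 31
Index 6 was NOT the min. New min = min(-9, 31). No rescan of other elements needed.
Needs rescan: no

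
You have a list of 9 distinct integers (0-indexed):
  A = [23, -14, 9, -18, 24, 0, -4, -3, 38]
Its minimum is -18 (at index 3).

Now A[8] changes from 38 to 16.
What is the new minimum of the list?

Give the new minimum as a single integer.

Answer: -18

Derivation:
Old min = -18 (at index 3)
Change: A[8] 38 -> 16
Changed element was NOT the old min.
  New min = min(old_min, new_val) = min(-18, 16) = -18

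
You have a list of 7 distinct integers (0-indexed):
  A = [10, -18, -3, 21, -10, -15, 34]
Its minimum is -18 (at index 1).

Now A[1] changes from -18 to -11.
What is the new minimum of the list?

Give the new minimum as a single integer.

Answer: -15

Derivation:
Old min = -18 (at index 1)
Change: A[1] -18 -> -11
Changed element WAS the min. Need to check: is -11 still <= all others?
  Min of remaining elements: -15
  New min = min(-11, -15) = -15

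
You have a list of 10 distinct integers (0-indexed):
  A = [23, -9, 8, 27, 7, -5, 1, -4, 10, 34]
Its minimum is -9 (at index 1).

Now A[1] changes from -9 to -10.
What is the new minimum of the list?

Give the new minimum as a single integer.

Answer: -10

Derivation:
Old min = -9 (at index 1)
Change: A[1] -9 -> -10
Changed element WAS the min. Need to check: is -10 still <= all others?
  Min of remaining elements: -5
  New min = min(-10, -5) = -10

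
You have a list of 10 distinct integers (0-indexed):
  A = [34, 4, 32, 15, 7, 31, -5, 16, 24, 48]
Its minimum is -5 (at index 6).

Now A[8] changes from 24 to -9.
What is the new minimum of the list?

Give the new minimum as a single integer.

Old min = -5 (at index 6)
Change: A[8] 24 -> -9
Changed element was NOT the old min.
  New min = min(old_min, new_val) = min(-5, -9) = -9

Answer: -9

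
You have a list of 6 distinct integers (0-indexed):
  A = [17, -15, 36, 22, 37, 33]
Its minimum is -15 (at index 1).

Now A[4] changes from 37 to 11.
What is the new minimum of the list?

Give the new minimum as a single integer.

Old min = -15 (at index 1)
Change: A[4] 37 -> 11
Changed element was NOT the old min.
  New min = min(old_min, new_val) = min(-15, 11) = -15

Answer: -15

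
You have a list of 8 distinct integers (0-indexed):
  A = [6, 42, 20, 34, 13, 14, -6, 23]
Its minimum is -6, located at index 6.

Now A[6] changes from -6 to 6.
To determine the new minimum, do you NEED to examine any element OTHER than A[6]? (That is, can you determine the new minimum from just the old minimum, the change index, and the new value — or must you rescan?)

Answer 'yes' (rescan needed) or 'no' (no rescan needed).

Answer: yes

Derivation:
Old min = -6 at index 6
Change at index 6: -6 -> 6
Index 6 WAS the min and new value 6 > old min -6. Must rescan other elements to find the new min.
Needs rescan: yes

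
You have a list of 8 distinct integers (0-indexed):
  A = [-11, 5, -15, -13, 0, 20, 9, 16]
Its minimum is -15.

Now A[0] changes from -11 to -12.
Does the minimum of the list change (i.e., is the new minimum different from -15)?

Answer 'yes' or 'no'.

Old min = -15
Change: A[0] -11 -> -12
Changed element was NOT the min; min changes only if -12 < -15.
New min = -15; changed? no

Answer: no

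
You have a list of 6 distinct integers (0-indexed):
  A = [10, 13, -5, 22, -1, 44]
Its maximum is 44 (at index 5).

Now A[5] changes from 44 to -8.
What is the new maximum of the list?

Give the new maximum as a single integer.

Answer: 22

Derivation:
Old max = 44 (at index 5)
Change: A[5] 44 -> -8
Changed element WAS the max -> may need rescan.
  Max of remaining elements: 22
  New max = max(-8, 22) = 22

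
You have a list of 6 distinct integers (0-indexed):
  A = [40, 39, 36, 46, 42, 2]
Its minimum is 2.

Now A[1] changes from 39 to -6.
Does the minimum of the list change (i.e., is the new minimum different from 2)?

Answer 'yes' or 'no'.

Answer: yes

Derivation:
Old min = 2
Change: A[1] 39 -> -6
Changed element was NOT the min; min changes only if -6 < 2.
New min = -6; changed? yes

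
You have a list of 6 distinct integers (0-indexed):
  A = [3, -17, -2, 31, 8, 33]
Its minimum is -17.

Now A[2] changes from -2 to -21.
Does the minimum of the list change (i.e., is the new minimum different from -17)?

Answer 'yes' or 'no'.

Answer: yes

Derivation:
Old min = -17
Change: A[2] -2 -> -21
Changed element was NOT the min; min changes only if -21 < -17.
New min = -21; changed? yes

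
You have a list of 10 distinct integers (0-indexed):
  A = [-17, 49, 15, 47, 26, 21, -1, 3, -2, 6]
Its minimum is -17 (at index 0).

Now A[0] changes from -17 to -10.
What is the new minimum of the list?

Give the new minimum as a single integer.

Answer: -10

Derivation:
Old min = -17 (at index 0)
Change: A[0] -17 -> -10
Changed element WAS the min. Need to check: is -10 still <= all others?
  Min of remaining elements: -2
  New min = min(-10, -2) = -10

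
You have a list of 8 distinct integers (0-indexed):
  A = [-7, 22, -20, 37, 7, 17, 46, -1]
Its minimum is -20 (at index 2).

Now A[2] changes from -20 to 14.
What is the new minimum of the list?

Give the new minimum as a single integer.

Old min = -20 (at index 2)
Change: A[2] -20 -> 14
Changed element WAS the min. Need to check: is 14 still <= all others?
  Min of remaining elements: -7
  New min = min(14, -7) = -7

Answer: -7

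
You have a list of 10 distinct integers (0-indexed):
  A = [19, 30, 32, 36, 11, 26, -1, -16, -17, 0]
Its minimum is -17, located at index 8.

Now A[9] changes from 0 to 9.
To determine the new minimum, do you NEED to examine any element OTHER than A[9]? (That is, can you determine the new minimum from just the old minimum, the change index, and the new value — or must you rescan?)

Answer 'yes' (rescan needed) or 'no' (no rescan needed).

Answer: no

Derivation:
Old min = -17 at index 8
Change at index 9: 0 -> 9
Index 9 was NOT the min. New min = min(-17, 9). No rescan of other elements needed.
Needs rescan: no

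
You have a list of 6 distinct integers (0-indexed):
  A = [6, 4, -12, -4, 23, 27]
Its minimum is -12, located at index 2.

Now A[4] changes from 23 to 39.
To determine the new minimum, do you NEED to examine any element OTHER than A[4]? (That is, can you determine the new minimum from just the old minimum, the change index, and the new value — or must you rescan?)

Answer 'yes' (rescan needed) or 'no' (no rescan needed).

Old min = -12 at index 2
Change at index 4: 23 -> 39
Index 4 was NOT the min. New min = min(-12, 39). No rescan of other elements needed.
Needs rescan: no

Answer: no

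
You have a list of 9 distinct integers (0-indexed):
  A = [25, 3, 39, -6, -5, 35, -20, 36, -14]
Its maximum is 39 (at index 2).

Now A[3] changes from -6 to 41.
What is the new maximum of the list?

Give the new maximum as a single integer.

Answer: 41

Derivation:
Old max = 39 (at index 2)
Change: A[3] -6 -> 41
Changed element was NOT the old max.
  New max = max(old_max, new_val) = max(39, 41) = 41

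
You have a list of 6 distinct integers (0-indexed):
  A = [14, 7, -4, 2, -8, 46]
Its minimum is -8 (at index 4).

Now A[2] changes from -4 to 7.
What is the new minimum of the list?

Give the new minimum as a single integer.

Answer: -8

Derivation:
Old min = -8 (at index 4)
Change: A[2] -4 -> 7
Changed element was NOT the old min.
  New min = min(old_min, new_val) = min(-8, 7) = -8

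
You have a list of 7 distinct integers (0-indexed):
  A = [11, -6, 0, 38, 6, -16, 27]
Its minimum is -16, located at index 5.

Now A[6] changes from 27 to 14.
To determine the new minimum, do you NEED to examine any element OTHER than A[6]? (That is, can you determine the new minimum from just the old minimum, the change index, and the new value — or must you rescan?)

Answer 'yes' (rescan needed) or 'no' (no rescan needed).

Old min = -16 at index 5
Change at index 6: 27 -> 14
Index 6 was NOT the min. New min = min(-16, 14). No rescan of other elements needed.
Needs rescan: no

Answer: no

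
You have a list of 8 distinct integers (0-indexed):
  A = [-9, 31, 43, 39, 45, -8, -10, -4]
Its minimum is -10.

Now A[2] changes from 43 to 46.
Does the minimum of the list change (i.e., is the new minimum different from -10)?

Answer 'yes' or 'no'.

Old min = -10
Change: A[2] 43 -> 46
Changed element was NOT the min; min changes only if 46 < -10.
New min = -10; changed? no

Answer: no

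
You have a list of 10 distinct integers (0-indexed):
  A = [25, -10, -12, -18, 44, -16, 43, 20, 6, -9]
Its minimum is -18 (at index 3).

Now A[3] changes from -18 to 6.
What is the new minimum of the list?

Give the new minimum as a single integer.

Old min = -18 (at index 3)
Change: A[3] -18 -> 6
Changed element WAS the min. Need to check: is 6 still <= all others?
  Min of remaining elements: -16
  New min = min(6, -16) = -16

Answer: -16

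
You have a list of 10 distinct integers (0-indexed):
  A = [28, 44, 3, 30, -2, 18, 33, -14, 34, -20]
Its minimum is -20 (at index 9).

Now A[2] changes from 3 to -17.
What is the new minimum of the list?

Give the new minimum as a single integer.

Answer: -20

Derivation:
Old min = -20 (at index 9)
Change: A[2] 3 -> -17
Changed element was NOT the old min.
  New min = min(old_min, new_val) = min(-20, -17) = -20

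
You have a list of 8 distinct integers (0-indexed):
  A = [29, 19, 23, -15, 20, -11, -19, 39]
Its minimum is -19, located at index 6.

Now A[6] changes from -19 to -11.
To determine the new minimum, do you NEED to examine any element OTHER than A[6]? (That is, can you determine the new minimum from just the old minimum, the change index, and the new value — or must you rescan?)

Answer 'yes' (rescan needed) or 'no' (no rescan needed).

Answer: yes

Derivation:
Old min = -19 at index 6
Change at index 6: -19 -> -11
Index 6 WAS the min and new value -11 > old min -19. Must rescan other elements to find the new min.
Needs rescan: yes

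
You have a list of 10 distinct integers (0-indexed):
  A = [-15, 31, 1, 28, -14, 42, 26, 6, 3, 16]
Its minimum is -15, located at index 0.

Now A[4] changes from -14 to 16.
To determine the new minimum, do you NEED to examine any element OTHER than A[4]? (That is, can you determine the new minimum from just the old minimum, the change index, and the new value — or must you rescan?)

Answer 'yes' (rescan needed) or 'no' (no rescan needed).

Answer: no

Derivation:
Old min = -15 at index 0
Change at index 4: -14 -> 16
Index 4 was NOT the min. New min = min(-15, 16). No rescan of other elements needed.
Needs rescan: no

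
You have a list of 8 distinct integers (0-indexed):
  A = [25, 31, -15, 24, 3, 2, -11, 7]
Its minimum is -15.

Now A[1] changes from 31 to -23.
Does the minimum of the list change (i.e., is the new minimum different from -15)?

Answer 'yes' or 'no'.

Old min = -15
Change: A[1] 31 -> -23
Changed element was NOT the min; min changes only if -23 < -15.
New min = -23; changed? yes

Answer: yes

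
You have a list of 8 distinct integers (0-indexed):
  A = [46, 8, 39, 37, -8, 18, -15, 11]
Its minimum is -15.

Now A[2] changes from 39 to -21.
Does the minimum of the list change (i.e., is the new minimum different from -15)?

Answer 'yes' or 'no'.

Answer: yes

Derivation:
Old min = -15
Change: A[2] 39 -> -21
Changed element was NOT the min; min changes only if -21 < -15.
New min = -21; changed? yes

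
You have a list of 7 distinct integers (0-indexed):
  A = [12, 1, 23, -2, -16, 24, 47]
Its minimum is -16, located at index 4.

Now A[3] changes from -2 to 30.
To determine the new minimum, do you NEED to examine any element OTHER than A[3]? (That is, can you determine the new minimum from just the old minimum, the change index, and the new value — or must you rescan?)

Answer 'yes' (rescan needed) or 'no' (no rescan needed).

Old min = -16 at index 4
Change at index 3: -2 -> 30
Index 3 was NOT the min. New min = min(-16, 30). No rescan of other elements needed.
Needs rescan: no

Answer: no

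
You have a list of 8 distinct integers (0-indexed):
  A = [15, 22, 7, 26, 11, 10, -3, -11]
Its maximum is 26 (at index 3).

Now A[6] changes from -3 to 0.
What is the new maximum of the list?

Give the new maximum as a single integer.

Old max = 26 (at index 3)
Change: A[6] -3 -> 0
Changed element was NOT the old max.
  New max = max(old_max, new_val) = max(26, 0) = 26

Answer: 26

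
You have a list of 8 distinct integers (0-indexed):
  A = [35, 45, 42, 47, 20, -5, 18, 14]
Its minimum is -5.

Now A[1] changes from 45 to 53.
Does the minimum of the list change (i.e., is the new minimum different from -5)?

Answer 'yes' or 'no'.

Old min = -5
Change: A[1] 45 -> 53
Changed element was NOT the min; min changes only if 53 < -5.
New min = -5; changed? no

Answer: no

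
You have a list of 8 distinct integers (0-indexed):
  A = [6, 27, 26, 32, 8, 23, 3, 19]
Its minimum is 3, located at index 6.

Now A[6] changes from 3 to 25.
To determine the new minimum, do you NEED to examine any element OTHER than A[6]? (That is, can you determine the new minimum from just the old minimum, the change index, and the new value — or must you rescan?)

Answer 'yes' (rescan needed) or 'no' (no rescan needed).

Old min = 3 at index 6
Change at index 6: 3 -> 25
Index 6 WAS the min and new value 25 > old min 3. Must rescan other elements to find the new min.
Needs rescan: yes

Answer: yes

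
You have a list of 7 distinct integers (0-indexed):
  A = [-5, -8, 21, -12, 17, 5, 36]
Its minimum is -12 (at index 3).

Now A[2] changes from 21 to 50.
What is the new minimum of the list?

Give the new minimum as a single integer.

Answer: -12

Derivation:
Old min = -12 (at index 3)
Change: A[2] 21 -> 50
Changed element was NOT the old min.
  New min = min(old_min, new_val) = min(-12, 50) = -12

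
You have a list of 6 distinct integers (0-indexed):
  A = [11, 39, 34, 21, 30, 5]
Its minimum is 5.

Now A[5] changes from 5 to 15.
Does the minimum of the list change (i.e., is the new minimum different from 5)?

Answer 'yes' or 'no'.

Old min = 5
Change: A[5] 5 -> 15
Changed element was the min; new min must be rechecked.
New min = 11; changed? yes

Answer: yes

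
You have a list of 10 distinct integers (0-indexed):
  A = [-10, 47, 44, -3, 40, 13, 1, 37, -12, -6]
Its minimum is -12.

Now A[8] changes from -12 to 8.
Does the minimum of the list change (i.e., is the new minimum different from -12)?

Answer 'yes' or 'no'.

Old min = -12
Change: A[8] -12 -> 8
Changed element was the min; new min must be rechecked.
New min = -10; changed? yes

Answer: yes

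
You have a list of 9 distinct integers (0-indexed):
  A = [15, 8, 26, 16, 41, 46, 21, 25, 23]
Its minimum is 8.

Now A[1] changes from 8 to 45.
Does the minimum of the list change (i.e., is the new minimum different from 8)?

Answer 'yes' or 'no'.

Answer: yes

Derivation:
Old min = 8
Change: A[1] 8 -> 45
Changed element was the min; new min must be rechecked.
New min = 15; changed? yes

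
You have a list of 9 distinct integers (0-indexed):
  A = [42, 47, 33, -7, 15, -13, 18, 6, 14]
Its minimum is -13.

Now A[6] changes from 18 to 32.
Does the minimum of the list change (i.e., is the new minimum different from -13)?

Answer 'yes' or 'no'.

Answer: no

Derivation:
Old min = -13
Change: A[6] 18 -> 32
Changed element was NOT the min; min changes only if 32 < -13.
New min = -13; changed? no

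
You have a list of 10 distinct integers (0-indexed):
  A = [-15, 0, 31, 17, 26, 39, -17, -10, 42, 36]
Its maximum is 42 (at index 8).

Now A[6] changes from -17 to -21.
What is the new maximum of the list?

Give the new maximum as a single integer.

Old max = 42 (at index 8)
Change: A[6] -17 -> -21
Changed element was NOT the old max.
  New max = max(old_max, new_val) = max(42, -21) = 42

Answer: 42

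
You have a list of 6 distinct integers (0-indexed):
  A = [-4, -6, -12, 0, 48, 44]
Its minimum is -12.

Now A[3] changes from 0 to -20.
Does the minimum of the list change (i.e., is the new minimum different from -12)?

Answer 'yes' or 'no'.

Old min = -12
Change: A[3] 0 -> -20
Changed element was NOT the min; min changes only if -20 < -12.
New min = -20; changed? yes

Answer: yes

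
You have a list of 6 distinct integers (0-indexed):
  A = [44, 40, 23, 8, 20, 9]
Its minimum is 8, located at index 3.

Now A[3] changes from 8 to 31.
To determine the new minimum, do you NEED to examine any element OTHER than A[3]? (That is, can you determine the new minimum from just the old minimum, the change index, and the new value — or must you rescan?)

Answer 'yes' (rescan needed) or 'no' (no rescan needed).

Answer: yes

Derivation:
Old min = 8 at index 3
Change at index 3: 8 -> 31
Index 3 WAS the min and new value 31 > old min 8. Must rescan other elements to find the new min.
Needs rescan: yes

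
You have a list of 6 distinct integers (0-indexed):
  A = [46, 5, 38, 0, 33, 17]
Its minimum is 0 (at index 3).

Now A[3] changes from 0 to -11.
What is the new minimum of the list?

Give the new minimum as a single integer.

Old min = 0 (at index 3)
Change: A[3] 0 -> -11
Changed element WAS the min. Need to check: is -11 still <= all others?
  Min of remaining elements: 5
  New min = min(-11, 5) = -11

Answer: -11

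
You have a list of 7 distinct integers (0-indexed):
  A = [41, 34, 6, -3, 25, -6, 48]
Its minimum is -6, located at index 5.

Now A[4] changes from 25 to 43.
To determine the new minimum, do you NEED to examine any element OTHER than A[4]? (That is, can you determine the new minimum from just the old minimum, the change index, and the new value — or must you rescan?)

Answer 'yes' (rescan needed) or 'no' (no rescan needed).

Answer: no

Derivation:
Old min = -6 at index 5
Change at index 4: 25 -> 43
Index 4 was NOT the min. New min = min(-6, 43). No rescan of other elements needed.
Needs rescan: no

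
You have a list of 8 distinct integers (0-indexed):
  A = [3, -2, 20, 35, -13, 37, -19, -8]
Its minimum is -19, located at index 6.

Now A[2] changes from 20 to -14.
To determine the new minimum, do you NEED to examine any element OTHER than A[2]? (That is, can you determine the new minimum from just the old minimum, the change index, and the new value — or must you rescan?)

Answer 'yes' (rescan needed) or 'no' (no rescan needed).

Answer: no

Derivation:
Old min = -19 at index 6
Change at index 2: 20 -> -14
Index 2 was NOT the min. New min = min(-19, -14). No rescan of other elements needed.
Needs rescan: no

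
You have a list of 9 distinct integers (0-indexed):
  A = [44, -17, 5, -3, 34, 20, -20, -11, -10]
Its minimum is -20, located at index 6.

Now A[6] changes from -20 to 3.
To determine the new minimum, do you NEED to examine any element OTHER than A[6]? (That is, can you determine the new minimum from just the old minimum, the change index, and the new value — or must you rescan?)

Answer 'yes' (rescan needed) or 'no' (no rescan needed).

Answer: yes

Derivation:
Old min = -20 at index 6
Change at index 6: -20 -> 3
Index 6 WAS the min and new value 3 > old min -20. Must rescan other elements to find the new min.
Needs rescan: yes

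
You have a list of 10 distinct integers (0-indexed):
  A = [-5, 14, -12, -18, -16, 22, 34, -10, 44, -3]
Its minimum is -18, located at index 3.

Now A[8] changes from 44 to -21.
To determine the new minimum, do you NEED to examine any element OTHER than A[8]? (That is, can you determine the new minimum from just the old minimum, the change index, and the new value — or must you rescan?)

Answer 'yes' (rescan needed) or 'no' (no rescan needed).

Answer: no

Derivation:
Old min = -18 at index 3
Change at index 8: 44 -> -21
Index 8 was NOT the min. New min = min(-18, -21). No rescan of other elements needed.
Needs rescan: no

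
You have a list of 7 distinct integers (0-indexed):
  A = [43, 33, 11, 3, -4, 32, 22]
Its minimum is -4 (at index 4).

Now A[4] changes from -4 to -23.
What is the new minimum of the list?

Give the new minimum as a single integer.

Answer: -23

Derivation:
Old min = -4 (at index 4)
Change: A[4] -4 -> -23
Changed element WAS the min. Need to check: is -23 still <= all others?
  Min of remaining elements: 3
  New min = min(-23, 3) = -23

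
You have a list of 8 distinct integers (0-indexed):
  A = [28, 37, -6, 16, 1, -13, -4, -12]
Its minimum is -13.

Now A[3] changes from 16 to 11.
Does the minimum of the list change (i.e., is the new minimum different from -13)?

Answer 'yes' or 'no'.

Answer: no

Derivation:
Old min = -13
Change: A[3] 16 -> 11
Changed element was NOT the min; min changes only if 11 < -13.
New min = -13; changed? no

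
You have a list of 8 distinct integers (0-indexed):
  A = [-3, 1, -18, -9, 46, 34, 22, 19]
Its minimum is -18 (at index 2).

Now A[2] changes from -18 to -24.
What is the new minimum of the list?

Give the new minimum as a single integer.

Answer: -24

Derivation:
Old min = -18 (at index 2)
Change: A[2] -18 -> -24
Changed element WAS the min. Need to check: is -24 still <= all others?
  Min of remaining elements: -9
  New min = min(-24, -9) = -24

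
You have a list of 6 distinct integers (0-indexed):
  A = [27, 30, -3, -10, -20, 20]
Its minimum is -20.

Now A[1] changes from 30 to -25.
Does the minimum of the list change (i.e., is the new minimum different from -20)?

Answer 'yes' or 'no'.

Old min = -20
Change: A[1] 30 -> -25
Changed element was NOT the min; min changes only if -25 < -20.
New min = -25; changed? yes

Answer: yes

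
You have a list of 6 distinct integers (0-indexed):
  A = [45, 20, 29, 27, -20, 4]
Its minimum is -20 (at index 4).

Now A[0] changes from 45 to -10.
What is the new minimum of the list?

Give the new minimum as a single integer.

Answer: -20

Derivation:
Old min = -20 (at index 4)
Change: A[0] 45 -> -10
Changed element was NOT the old min.
  New min = min(old_min, new_val) = min(-20, -10) = -20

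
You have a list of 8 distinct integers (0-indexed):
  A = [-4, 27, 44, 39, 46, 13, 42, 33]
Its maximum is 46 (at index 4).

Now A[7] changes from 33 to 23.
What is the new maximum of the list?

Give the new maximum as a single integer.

Old max = 46 (at index 4)
Change: A[7] 33 -> 23
Changed element was NOT the old max.
  New max = max(old_max, new_val) = max(46, 23) = 46

Answer: 46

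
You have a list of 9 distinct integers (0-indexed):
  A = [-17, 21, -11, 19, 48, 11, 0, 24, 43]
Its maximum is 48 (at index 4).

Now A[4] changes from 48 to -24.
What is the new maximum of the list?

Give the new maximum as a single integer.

Answer: 43

Derivation:
Old max = 48 (at index 4)
Change: A[4] 48 -> -24
Changed element WAS the max -> may need rescan.
  Max of remaining elements: 43
  New max = max(-24, 43) = 43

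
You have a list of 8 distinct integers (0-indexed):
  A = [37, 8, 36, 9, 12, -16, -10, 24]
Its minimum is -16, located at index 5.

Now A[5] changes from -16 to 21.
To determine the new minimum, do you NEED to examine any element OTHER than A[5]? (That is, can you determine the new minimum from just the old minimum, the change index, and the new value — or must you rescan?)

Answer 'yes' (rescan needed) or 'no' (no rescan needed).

Answer: yes

Derivation:
Old min = -16 at index 5
Change at index 5: -16 -> 21
Index 5 WAS the min and new value 21 > old min -16. Must rescan other elements to find the new min.
Needs rescan: yes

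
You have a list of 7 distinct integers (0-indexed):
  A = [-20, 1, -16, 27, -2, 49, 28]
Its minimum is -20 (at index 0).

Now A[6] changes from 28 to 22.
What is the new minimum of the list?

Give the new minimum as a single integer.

Old min = -20 (at index 0)
Change: A[6] 28 -> 22
Changed element was NOT the old min.
  New min = min(old_min, new_val) = min(-20, 22) = -20

Answer: -20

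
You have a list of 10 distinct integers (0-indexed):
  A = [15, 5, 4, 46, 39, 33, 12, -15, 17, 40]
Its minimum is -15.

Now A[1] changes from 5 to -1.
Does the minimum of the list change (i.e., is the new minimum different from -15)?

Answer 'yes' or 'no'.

Old min = -15
Change: A[1] 5 -> -1
Changed element was NOT the min; min changes only if -1 < -15.
New min = -15; changed? no

Answer: no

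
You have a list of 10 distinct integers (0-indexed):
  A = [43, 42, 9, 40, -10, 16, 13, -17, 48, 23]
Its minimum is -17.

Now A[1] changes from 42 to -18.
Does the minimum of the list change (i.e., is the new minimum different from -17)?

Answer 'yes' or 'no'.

Answer: yes

Derivation:
Old min = -17
Change: A[1] 42 -> -18
Changed element was NOT the min; min changes only if -18 < -17.
New min = -18; changed? yes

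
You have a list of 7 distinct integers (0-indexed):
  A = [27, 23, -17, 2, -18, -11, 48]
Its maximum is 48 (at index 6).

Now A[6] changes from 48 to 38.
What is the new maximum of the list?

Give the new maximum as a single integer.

Old max = 48 (at index 6)
Change: A[6] 48 -> 38
Changed element WAS the max -> may need rescan.
  Max of remaining elements: 27
  New max = max(38, 27) = 38

Answer: 38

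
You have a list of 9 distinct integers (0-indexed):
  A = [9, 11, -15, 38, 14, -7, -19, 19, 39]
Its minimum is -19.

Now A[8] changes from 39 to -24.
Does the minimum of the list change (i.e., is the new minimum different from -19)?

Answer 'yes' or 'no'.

Old min = -19
Change: A[8] 39 -> -24
Changed element was NOT the min; min changes only if -24 < -19.
New min = -24; changed? yes

Answer: yes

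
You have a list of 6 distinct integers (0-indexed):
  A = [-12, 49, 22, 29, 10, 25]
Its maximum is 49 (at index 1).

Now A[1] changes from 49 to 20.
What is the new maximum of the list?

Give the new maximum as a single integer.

Answer: 29

Derivation:
Old max = 49 (at index 1)
Change: A[1] 49 -> 20
Changed element WAS the max -> may need rescan.
  Max of remaining elements: 29
  New max = max(20, 29) = 29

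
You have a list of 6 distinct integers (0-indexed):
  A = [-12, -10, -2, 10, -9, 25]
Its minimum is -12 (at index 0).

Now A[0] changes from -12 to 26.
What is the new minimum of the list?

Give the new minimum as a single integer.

Old min = -12 (at index 0)
Change: A[0] -12 -> 26
Changed element WAS the min. Need to check: is 26 still <= all others?
  Min of remaining elements: -10
  New min = min(26, -10) = -10

Answer: -10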